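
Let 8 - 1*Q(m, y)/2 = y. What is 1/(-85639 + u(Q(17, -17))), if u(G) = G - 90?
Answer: -1/85679 ≈ -1.1671e-5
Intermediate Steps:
Q(m, y) = 16 - 2*y
u(G) = -90 + G
1/(-85639 + u(Q(17, -17))) = 1/(-85639 + (-90 + (16 - 2*(-17)))) = 1/(-85639 + (-90 + (16 + 34))) = 1/(-85639 + (-90 + 50)) = 1/(-85639 - 40) = 1/(-85679) = -1/85679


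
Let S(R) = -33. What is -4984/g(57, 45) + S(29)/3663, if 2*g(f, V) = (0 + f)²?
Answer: -369899/120213 ≈ -3.0770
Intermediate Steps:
g(f, V) = f²/2 (g(f, V) = (0 + f)²/2 = f²/2)
-4984/g(57, 45) + S(29)/3663 = -4984/((½)*57²) - 33/3663 = -4984/((½)*3249) - 33*1/3663 = -4984/3249/2 - 1/111 = -4984*2/3249 - 1/111 = -9968/3249 - 1/111 = -369899/120213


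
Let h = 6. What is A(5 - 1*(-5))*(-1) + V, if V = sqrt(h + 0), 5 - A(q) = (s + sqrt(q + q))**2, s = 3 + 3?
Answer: 51 + sqrt(6) + 24*sqrt(5) ≈ 107.12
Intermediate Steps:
s = 6
A(q) = 5 - (6 + sqrt(2)*sqrt(q))**2 (A(q) = 5 - (6 + sqrt(q + q))**2 = 5 - (6 + sqrt(2*q))**2 = 5 - (6 + sqrt(2)*sqrt(q))**2)
V = sqrt(6) (V = sqrt(6 + 0) = sqrt(6) ≈ 2.4495)
A(5 - 1*(-5))*(-1) + V = (5 - (6 + sqrt(2)*sqrt(5 - 1*(-5)))**2)*(-1) + sqrt(6) = (5 - (6 + sqrt(2)*sqrt(5 + 5))**2)*(-1) + sqrt(6) = (5 - (6 + sqrt(2)*sqrt(10))**2)*(-1) + sqrt(6) = (5 - (6 + 2*sqrt(5))**2)*(-1) + sqrt(6) = (-5 + (6 + 2*sqrt(5))**2) + sqrt(6) = -5 + sqrt(6) + (6 + 2*sqrt(5))**2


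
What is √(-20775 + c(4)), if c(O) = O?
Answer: I*√20771 ≈ 144.12*I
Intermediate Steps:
√(-20775 + c(4)) = √(-20775 + 4) = √(-20771) = I*√20771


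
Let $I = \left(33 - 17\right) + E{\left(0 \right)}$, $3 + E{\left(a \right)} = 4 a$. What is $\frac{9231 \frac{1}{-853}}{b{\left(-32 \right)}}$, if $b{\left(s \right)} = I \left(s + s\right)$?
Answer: $\frac{9231}{709696} \approx 0.013007$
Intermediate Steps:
$E{\left(a \right)} = -3 + 4 a$
$I = 13$ ($I = \left(33 - 17\right) + \left(-3 + 4 \cdot 0\right) = 16 + \left(-3 + 0\right) = 16 - 3 = 13$)
$b{\left(s \right)} = 26 s$ ($b{\left(s \right)} = 13 \left(s + s\right) = 13 \cdot 2 s = 26 s$)
$\frac{9231 \frac{1}{-853}}{b{\left(-32 \right)}} = \frac{9231 \frac{1}{-853}}{26 \left(-32\right)} = \frac{9231 \left(- \frac{1}{853}\right)}{-832} = \left(- \frac{9231}{853}\right) \left(- \frac{1}{832}\right) = \frac{9231}{709696}$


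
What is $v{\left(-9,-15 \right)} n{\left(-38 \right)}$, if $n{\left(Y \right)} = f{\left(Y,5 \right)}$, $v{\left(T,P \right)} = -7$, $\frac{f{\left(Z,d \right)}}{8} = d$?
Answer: $-280$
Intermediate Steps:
$f{\left(Z,d \right)} = 8 d$
$n{\left(Y \right)} = 40$ ($n{\left(Y \right)} = 8 \cdot 5 = 40$)
$v{\left(-9,-15 \right)} n{\left(-38 \right)} = \left(-7\right) 40 = -280$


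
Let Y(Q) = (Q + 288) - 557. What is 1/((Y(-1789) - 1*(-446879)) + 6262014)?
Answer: 1/6706835 ≈ 1.4910e-7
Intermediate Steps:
Y(Q) = -269 + Q (Y(Q) = (288 + Q) - 557 = -269 + Q)
1/((Y(-1789) - 1*(-446879)) + 6262014) = 1/(((-269 - 1789) - 1*(-446879)) + 6262014) = 1/((-2058 + 446879) + 6262014) = 1/(444821 + 6262014) = 1/6706835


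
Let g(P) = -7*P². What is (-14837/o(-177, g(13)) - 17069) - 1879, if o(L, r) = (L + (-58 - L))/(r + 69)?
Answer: -8813701/29 ≈ -3.0392e+5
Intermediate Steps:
o(L, r) = -58/(69 + r)
(-14837/o(-177, g(13)) - 17069) - 1879 = (-14837/((-58/(69 - 7*13²))) - 17069) - 1879 = (-14837/((-58/(69 - 7*169))) - 17069) - 1879 = (-14837/((-58/(69 - 1183))) - 17069) - 1879 = (-14837/((-58/(-1114))) - 17069) - 1879 = (-14837/((-58*(-1/1114))) - 17069) - 1879 = (-14837/29/557 - 17069) - 1879 = (-14837*557/29 - 17069) - 1879 = (-8264209/29 - 17069) - 1879 = -8759210/29 - 1879 = -8813701/29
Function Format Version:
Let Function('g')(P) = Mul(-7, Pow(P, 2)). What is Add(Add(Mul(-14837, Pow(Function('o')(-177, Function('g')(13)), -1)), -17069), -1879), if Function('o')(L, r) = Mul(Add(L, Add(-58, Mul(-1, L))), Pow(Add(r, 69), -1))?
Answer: Rational(-8813701, 29) ≈ -3.0392e+5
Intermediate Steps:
Function('o')(L, r) = Mul(-58, Pow(Add(69, r), -1))
Add(Add(Mul(-14837, Pow(Function('o')(-177, Function('g')(13)), -1)), -17069), -1879) = Add(Add(Mul(-14837, Pow(Mul(-58, Pow(Add(69, Mul(-7, Pow(13, 2))), -1)), -1)), -17069), -1879) = Add(Add(Mul(-14837, Pow(Mul(-58, Pow(Add(69, Mul(-7, 169)), -1)), -1)), -17069), -1879) = Add(Add(Mul(-14837, Pow(Mul(-58, Pow(Add(69, -1183), -1)), -1)), -17069), -1879) = Add(Add(Mul(-14837, Pow(Mul(-58, Pow(-1114, -1)), -1)), -17069), -1879) = Add(Add(Mul(-14837, Pow(Mul(-58, Rational(-1, 1114)), -1)), -17069), -1879) = Add(Add(Mul(-14837, Pow(Rational(29, 557), -1)), -17069), -1879) = Add(Add(Mul(-14837, Rational(557, 29)), -17069), -1879) = Add(Add(Rational(-8264209, 29), -17069), -1879) = Add(Rational(-8759210, 29), -1879) = Rational(-8813701, 29)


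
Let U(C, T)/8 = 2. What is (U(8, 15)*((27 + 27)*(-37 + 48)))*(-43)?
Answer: -408672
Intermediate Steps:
U(C, T) = 16 (U(C, T) = 8*2 = 16)
(U(8, 15)*((27 + 27)*(-37 + 48)))*(-43) = (16*((27 + 27)*(-37 + 48)))*(-43) = (16*(54*11))*(-43) = (16*594)*(-43) = 9504*(-43) = -408672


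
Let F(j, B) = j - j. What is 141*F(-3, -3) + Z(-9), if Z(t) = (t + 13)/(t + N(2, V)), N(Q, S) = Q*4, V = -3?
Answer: -4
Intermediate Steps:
N(Q, S) = 4*Q
Z(t) = (13 + t)/(8 + t) (Z(t) = (t + 13)/(t + 4*2) = (13 + t)/(t + 8) = (13 + t)/(8 + t))
F(j, B) = 0
141*F(-3, -3) + Z(-9) = 141*0 + (13 - 9)/(8 - 9) = 0 + 4/(-1) = 0 - 1*4 = 0 - 4 = -4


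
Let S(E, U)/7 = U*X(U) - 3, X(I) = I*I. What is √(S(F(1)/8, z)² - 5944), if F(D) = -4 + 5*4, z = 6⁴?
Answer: √232180684937785215617 ≈ 1.5237e+10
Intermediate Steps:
X(I) = I²
z = 1296
F(D) = 16 (F(D) = -4 + 20 = 16)
S(E, U) = -21 + 7*U³ (S(E, U) = 7*(U*U² - 3) = 7*(U³ - 3) = 7*(-3 + U³) = -21 + 7*U³)
√(S(F(1)/8, z)² - 5944) = √((-21 + 7*1296³)² - 5944) = √((-21 + 7*2176782336)² - 5944) = √((-21 + 15237476352)² - 5944) = √(15237476331² - 5944) = √(232180684937785221561 - 5944) = √232180684937785215617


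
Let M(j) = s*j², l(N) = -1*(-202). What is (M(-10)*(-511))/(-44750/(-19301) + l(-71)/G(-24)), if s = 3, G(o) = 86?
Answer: -42410087300/1291217 ≈ -32845.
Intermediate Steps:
l(N) = 202
M(j) = 3*j²
(M(-10)*(-511))/(-44750/(-19301) + l(-71)/G(-24)) = ((3*(-10)²)*(-511))/(-44750/(-19301) + 202/86) = ((3*100)*(-511))/(-44750*(-1/19301) + 202*(1/86)) = (300*(-511))/(44750/19301 + 101/43) = -153300/3873651/829943 = -153300*829943/3873651 = -42410087300/1291217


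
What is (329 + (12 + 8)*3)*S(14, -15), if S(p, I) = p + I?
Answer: -389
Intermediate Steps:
S(p, I) = I + p
(329 + (12 + 8)*3)*S(14, -15) = (329 + (12 + 8)*3)*(-15 + 14) = (329 + 20*3)*(-1) = (329 + 60)*(-1) = 389*(-1) = -389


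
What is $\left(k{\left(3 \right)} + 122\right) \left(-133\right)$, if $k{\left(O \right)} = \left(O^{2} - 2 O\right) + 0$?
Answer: $-16625$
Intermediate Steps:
$k{\left(O \right)} = O^{2} - 2 O$
$\left(k{\left(3 \right)} + 122\right) \left(-133\right) = \left(3 \left(-2 + 3\right) + 122\right) \left(-133\right) = \left(3 \cdot 1 + 122\right) \left(-133\right) = \left(3 + 122\right) \left(-133\right) = 125 \left(-133\right) = -16625$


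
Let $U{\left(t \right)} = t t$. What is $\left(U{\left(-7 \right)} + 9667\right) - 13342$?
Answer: $-3626$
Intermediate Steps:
$U{\left(t \right)} = t^{2}$
$\left(U{\left(-7 \right)} + 9667\right) - 13342 = \left(\left(-7\right)^{2} + 9667\right) - 13342 = \left(49 + 9667\right) - 13342 = 9716 - 13342 = -3626$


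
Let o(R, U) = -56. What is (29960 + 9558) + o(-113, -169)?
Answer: 39462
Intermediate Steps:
(29960 + 9558) + o(-113, -169) = (29960 + 9558) - 56 = 39518 - 56 = 39462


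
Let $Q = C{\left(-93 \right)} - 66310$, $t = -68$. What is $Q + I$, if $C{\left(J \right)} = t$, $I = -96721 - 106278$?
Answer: $-269377$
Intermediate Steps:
$I = -202999$
$C{\left(J \right)} = -68$
$Q = -66378$ ($Q = -68 - 66310 = -66378$)
$Q + I = -66378 - 202999 = -269377$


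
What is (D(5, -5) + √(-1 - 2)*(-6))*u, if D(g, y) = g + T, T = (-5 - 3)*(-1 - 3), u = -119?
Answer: -4403 + 714*I*√3 ≈ -4403.0 + 1236.7*I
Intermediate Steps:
T = 32 (T = -8*(-4) = 32)
D(g, y) = 32 + g (D(g, y) = g + 32 = 32 + g)
(D(5, -5) + √(-1 - 2)*(-6))*u = ((32 + 5) + √(-1 - 2)*(-6))*(-119) = (37 + √(-3)*(-6))*(-119) = (37 + (I*√3)*(-6))*(-119) = (37 - 6*I*√3)*(-119) = -4403 + 714*I*√3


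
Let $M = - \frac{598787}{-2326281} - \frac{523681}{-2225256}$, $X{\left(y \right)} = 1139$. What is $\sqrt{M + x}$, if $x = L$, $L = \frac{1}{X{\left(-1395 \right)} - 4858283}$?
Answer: $\frac{\sqrt{3755567159759519499095334265194651}}{87303297129161718} \approx 0.70195$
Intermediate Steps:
$L = - \frac{1}{4857144}$ ($L = \frac{1}{1139 - 4858283} = \frac{1}{-4857144} = - \frac{1}{4857144} \approx -2.0588 \cdot 10^{-7}$)
$x = - \frac{1}{4857144} \approx -2.0588 \cdot 10^{-7}$
$M = \frac{283409280537}{575174528104}$ ($M = \left(-598787\right) \left(- \frac{1}{2326281}\right) - - \frac{523681}{2225256} = \frac{598787}{2326281} + \frac{523681}{2225256} = \frac{283409280537}{575174528104} \approx 0.49274$)
$\sqrt{M + x} = \sqrt{\frac{283409280537}{575174528104} - \frac{1}{4857144}} = \sqrt{\frac{86034944458129889}{174606594258323436}} = \frac{\sqrt{3755567159759519499095334265194651}}{87303297129161718}$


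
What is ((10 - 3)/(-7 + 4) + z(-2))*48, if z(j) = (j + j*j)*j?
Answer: -304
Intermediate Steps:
z(j) = j*(j + j²) (z(j) = (j + j²)*j = j*(j + j²))
((10 - 3)/(-7 + 4) + z(-2))*48 = ((10 - 3)/(-7 + 4) + (-2)²*(1 - 2))*48 = (7/(-3) + 4*(-1))*48 = (7*(-⅓) - 4)*48 = (-7/3 - 4)*48 = -19/3*48 = -304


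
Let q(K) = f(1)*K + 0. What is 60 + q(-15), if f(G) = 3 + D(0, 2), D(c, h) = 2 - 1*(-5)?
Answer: -90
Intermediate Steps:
D(c, h) = 7 (D(c, h) = 2 + 5 = 7)
f(G) = 10 (f(G) = 3 + 7 = 10)
q(K) = 10*K (q(K) = 10*K + 0 = 10*K)
60 + q(-15) = 60 + 10*(-15) = 60 - 150 = -90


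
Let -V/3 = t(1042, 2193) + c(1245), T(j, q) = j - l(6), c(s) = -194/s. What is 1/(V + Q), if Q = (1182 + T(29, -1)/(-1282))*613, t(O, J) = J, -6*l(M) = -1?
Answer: 3192180/2291901223573 ≈ 1.3928e-6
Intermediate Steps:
l(M) = ⅙ (l(M) = -⅙*(-1) = ⅙)
T(j, q) = -⅙ + j (T(j, q) = j - 1*⅙ = j - ⅙ = -⅙ + j)
V = -2730091/415 (V = -3*(2193 - 194/1245) = -3*2730091/1245 = -2730091/415 ≈ -6578.5)
Q = 5573255623/7692 (Q = (1182 + (-⅙ + 29)/(-1282))*613 = (1182 + (173/6)*(-1/1282))*613 = (1182 - 173/7692)*613 = (9091771/7692)*613 = 5573255623/7692 ≈ 7.2455e+5)
1/(V + Q) = 1/(-2730091/415 + 5573255623/7692) = 1/(2291901223573/3192180) = 3192180/2291901223573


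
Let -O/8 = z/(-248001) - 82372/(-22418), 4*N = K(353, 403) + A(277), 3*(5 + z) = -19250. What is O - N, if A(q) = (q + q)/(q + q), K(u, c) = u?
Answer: -1969831927067/16679059254 ≈ -118.10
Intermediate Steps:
z = -19265/3 (z = -5 + (⅓)*(-19250) = -5 - 19250/3 = -19265/3 ≈ -6421.7)
A(q) = 1 (A(q) = (2*q)/((2*q)) = (2*q)*(1/(2*q)) = 1)
N = 177/2 (N = (353 + 1)/4 = (¼)*354 = 177/2 ≈ 88.500)
O = -246867591544/8339529627 (O = -8*(-19265/3/(-248001) - 82372/(-22418)) = -8*(-19265/3*(-1/248001) - 82372*(-1/22418)) = -8*(19265/744003 + 41186/11209) = -8*30858448943/8339529627 = -246867591544/8339529627 ≈ -29.602)
O - N = -246867591544/8339529627 - 1*177/2 = -246867591544/8339529627 - 177/2 = -1969831927067/16679059254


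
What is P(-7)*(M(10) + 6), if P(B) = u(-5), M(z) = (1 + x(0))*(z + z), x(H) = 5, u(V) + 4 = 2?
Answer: -252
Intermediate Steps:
u(V) = -2 (u(V) = -4 + 2 = -2)
M(z) = 12*z (M(z) = (1 + 5)*(z + z) = 6*(2*z) = 12*z)
P(B) = -2
P(-7)*(M(10) + 6) = -2*(12*10 + 6) = -2*(120 + 6) = -2*126 = -252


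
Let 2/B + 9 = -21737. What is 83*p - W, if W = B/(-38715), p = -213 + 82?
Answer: -4576969724236/420948195 ≈ -10873.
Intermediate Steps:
p = -131
B = -1/10873 (B = 2/(-9 - 21737) = 2/(-21746) = 2*(-1/21746) = -1/10873 ≈ -9.1971e-5)
W = 1/420948195 (W = -1/10873/(-38715) = -1/10873*(-1/38715) = 1/420948195 ≈ 2.3756e-9)
83*p - W = 83*(-131) - 1*1/420948195 = -10873 - 1/420948195 = -4576969724236/420948195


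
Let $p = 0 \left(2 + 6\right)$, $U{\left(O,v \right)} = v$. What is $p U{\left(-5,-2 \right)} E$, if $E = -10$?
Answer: $0$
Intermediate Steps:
$p = 0$ ($p = 0 \cdot 8 = 0$)
$p U{\left(-5,-2 \right)} E = 0 \left(-2\right) \left(-10\right) = 0 \left(-10\right) = 0$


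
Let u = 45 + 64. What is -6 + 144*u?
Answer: 15690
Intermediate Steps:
u = 109
-6 + 144*u = -6 + 144*109 = -6 + 15696 = 15690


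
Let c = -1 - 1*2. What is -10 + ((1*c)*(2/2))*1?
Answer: -13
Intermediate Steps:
c = -3 (c = -1 - 2 = -3)
-10 + ((1*c)*(2/2))*1 = -10 + ((1*(-3))*(2/2))*1 = -10 - 6/2*1 = -10 - 3*1*1 = -10 - 3*1 = -10 - 3 = -13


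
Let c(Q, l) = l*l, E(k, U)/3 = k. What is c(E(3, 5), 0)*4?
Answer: 0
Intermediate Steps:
E(k, U) = 3*k
c(Q, l) = l²
c(E(3, 5), 0)*4 = 0²*4 = 0*4 = 0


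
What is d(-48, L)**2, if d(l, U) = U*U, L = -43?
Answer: 3418801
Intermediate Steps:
d(l, U) = U**2
d(-48, L)**2 = ((-43)**2)**2 = 1849**2 = 3418801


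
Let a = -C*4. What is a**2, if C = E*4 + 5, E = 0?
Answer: 400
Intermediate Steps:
C = 5 (C = 0*4 + 5 = 0 + 5 = 5)
a = -20 (a = -1*5*4 = -5*4 = -20)
a**2 = (-20)**2 = 400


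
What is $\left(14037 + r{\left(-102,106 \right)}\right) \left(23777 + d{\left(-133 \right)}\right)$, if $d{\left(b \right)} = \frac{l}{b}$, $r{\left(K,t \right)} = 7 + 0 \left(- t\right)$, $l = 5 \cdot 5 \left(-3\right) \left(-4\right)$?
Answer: $\frac{44407703804}{133} \approx 3.3389 \cdot 10^{8}$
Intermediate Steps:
$l = 300$ ($l = 5 \left(-15\right) \left(-4\right) = \left(-75\right) \left(-4\right) = 300$)
$r{\left(K,t \right)} = 7$ ($r{\left(K,t \right)} = 7 + 0 = 7$)
$d{\left(b \right)} = \frac{300}{b}$
$\left(14037 + r{\left(-102,106 \right)}\right) \left(23777 + d{\left(-133 \right)}\right) = \left(14037 + 7\right) \left(23777 + \frac{300}{-133}\right) = 14044 \left(23777 + 300 \left(- \frac{1}{133}\right)\right) = 14044 \left(23777 - \frac{300}{133}\right) = 14044 \cdot \frac{3162041}{133} = \frac{44407703804}{133}$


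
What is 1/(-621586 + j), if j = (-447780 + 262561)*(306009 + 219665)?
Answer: -1/97365434192 ≈ -1.0271e-11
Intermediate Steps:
j = -97364812606 (j = -185219*525674 = -97364812606)
1/(-621586 + j) = 1/(-621586 - 97364812606) = 1/(-97365434192) = -1/97365434192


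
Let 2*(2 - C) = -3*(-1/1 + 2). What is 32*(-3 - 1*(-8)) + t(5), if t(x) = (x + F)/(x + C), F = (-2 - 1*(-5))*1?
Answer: 2736/17 ≈ 160.94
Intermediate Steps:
C = 7/2 (C = 2 - (-3)*(-1/1 + 2)/2 = 2 - (-3)*(-1*1 + 2)/2 = 2 - (-3)*(-1 + 2)/2 = 2 - (-3)/2 = 2 - 1/2*(-3) = 2 + 3/2 = 7/2 ≈ 3.5000)
F = 3 (F = (-2 + 5)*1 = 3*1 = 3)
t(x) = (3 + x)/(7/2 + x) (t(x) = (x + 3)/(x + 7/2) = (3 + x)/(7/2 + x))
32*(-3 - 1*(-8)) + t(5) = 32*(-3 - 1*(-8)) + 2*(3 + 5)/(7 + 2*5) = 32*(-3 + 8) + 2*8/(7 + 10) = 32*5 + 2*8/17 = 160 + 2*(1/17)*8 = 160 + 16/17 = 2736/17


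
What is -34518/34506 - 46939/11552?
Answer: -336404845/66435552 ≈ -5.0636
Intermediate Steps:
-34518/34506 - 46939/11552 = -34518*1/34506 - 46939*1/11552 = -5753/5751 - 46939/11552 = -336404845/66435552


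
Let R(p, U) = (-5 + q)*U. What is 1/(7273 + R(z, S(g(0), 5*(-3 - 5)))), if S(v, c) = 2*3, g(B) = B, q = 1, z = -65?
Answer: 1/7249 ≈ 0.00013795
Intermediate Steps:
S(v, c) = 6
R(p, U) = -4*U (R(p, U) = (-5 + 1)*U = -4*U)
1/(7273 + R(z, S(g(0), 5*(-3 - 5)))) = 1/(7273 - 4*6) = 1/(7273 - 24) = 1/7249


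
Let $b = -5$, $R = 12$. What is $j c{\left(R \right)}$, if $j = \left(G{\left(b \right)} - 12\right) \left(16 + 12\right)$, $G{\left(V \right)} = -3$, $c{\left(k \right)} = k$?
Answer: $-5040$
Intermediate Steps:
$j = -420$ ($j = \left(-3 - 12\right) \left(16 + 12\right) = \left(-15\right) 28 = -420$)
$j c{\left(R \right)} = \left(-420\right) 12 = -5040$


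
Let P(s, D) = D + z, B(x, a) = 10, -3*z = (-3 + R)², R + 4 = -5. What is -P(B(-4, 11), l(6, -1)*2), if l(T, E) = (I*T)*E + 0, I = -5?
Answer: -12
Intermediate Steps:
R = -9 (R = -4 - 5 = -9)
z = -48 (z = -(-3 - 9)²/3 = -⅓*(-12)² = -⅓*144 = -48)
l(T, E) = -5*E*T (l(T, E) = (-5*T)*E + 0 = -5*E*T + 0 = -5*E*T)
P(s, D) = -48 + D (P(s, D) = D - 48 = -48 + D)
-P(B(-4, 11), l(6, -1)*2) = -(-48 - 5*(-1)*6*2) = -(-48 + 30*2) = -(-48 + 60) = -1*12 = -12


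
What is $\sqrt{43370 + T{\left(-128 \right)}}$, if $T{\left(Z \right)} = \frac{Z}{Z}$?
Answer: $3 \sqrt{4819} \approx 208.26$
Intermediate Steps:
$T{\left(Z \right)} = 1$
$\sqrt{43370 + T{\left(-128 \right)}} = \sqrt{43370 + 1} = \sqrt{43371} = 3 \sqrt{4819}$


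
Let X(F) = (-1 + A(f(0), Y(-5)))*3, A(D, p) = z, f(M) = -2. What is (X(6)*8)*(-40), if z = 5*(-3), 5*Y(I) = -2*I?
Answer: 15360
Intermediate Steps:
Y(I) = -2*I/5 (Y(I) = (-2*I)/5 = -2*I/5)
z = -15
A(D, p) = -15
X(F) = -48 (X(F) = (-1 - 15)*3 = -16*3 = -48)
(X(6)*8)*(-40) = -48*8*(-40) = -384*(-40) = 15360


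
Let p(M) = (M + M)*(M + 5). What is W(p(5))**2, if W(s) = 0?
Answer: 0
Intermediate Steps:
p(M) = 2*M*(5 + M) (p(M) = (2*M)*(5 + M) = 2*M*(5 + M))
W(p(5))**2 = 0**2 = 0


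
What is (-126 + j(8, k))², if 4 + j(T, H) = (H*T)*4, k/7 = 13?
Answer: 7739524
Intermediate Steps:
k = 91 (k = 7*13 = 91)
j(T, H) = -4 + 4*H*T (j(T, H) = -4 + (H*T)*4 = -4 + 4*H*T)
(-126 + j(8, k))² = (-126 + (-4 + 4*91*8))² = (-126 + (-4 + 2912))² = (-126 + 2908)² = 2782² = 7739524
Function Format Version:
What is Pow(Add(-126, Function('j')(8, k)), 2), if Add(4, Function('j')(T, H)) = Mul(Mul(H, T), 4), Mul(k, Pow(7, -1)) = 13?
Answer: 7739524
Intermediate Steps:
k = 91 (k = Mul(7, 13) = 91)
Function('j')(T, H) = Add(-4, Mul(4, H, T)) (Function('j')(T, H) = Add(-4, Mul(Mul(H, T), 4)) = Add(-4, Mul(4, H, T)))
Pow(Add(-126, Function('j')(8, k)), 2) = Pow(Add(-126, Add(-4, Mul(4, 91, 8))), 2) = Pow(Add(-126, Add(-4, 2912)), 2) = Pow(Add(-126, 2908), 2) = Pow(2782, 2) = 7739524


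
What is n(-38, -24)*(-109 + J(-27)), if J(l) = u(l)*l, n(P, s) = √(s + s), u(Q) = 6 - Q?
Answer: -4000*I*√3 ≈ -6928.2*I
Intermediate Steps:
n(P, s) = √2*√s (n(P, s) = √(2*s) = √2*√s)
J(l) = l*(6 - l) (J(l) = (6 - l)*l = l*(6 - l))
n(-38, -24)*(-109 + J(-27)) = (√2*√(-24))*(-109 - 27*(6 - 1*(-27))) = (√2*(2*I*√6))*(-109 - 27*(6 + 27)) = (4*I*√3)*(-109 - 27*33) = (4*I*√3)*(-109 - 891) = (4*I*√3)*(-1000) = -4000*I*√3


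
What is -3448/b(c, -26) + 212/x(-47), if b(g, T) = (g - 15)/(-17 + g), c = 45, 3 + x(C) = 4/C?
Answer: -285956/87 ≈ -3286.9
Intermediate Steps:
x(C) = -3 + 4/C
b(g, T) = (-15 + g)/(-17 + g)
-3448/b(c, -26) + 212/x(-47) = -3448*(-17 + 45)/(-15 + 45) + 212/(-3 + 4/(-47)) = -3448/(30/28) + 212/(-3 + 4*(-1/47)) = -3448/((1/28)*30) + 212/(-3 - 4/47) = -3448/15/14 + 212/(-145/47) = -3448*14/15 + 212*(-47/145) = -48272/15 - 9964/145 = -285956/87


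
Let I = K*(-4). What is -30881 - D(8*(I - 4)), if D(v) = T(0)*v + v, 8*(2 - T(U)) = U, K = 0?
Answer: -30785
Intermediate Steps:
I = 0 (I = 0*(-4) = 0)
T(U) = 2 - U/8
D(v) = 3*v (D(v) = (2 - 1/8*0)*v + v = (2 + 0)*v + v = 2*v + v = 3*v)
-30881 - D(8*(I - 4)) = -30881 - 3*8*(0 - 4) = -30881 - 3*8*(-4) = -30881 - 3*(-32) = -30881 - 1*(-96) = -30881 + 96 = -30785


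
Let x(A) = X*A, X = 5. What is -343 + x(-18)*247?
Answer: -22573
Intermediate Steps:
x(A) = 5*A
-343 + x(-18)*247 = -343 + (5*(-18))*247 = -343 - 90*247 = -343 - 22230 = -22573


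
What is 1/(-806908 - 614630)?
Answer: -1/1421538 ≈ -7.0346e-7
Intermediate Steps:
1/(-806908 - 614630) = 1/(-1421538) = -1/1421538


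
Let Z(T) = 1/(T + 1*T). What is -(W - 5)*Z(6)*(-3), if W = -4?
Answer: -9/4 ≈ -2.2500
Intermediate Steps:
Z(T) = 1/(2*T) (Z(T) = 1/(T + T) = 1/(2*T))
-(W - 5)*Z(6)*(-3) = -(-4 - 5)*((½)/6)*(-3) = -(-9/(2*6))*(-3) = -(-9*1/12)*(-3) = -(-3)*(-3)/4 = -1*9/4 = -9/4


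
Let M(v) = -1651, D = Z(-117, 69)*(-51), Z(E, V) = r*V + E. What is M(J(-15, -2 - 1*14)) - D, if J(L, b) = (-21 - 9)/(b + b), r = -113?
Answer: -405265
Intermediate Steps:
J(L, b) = -15/b (J(L, b) = -30*1/(2*b) = -15/b)
Z(E, V) = E - 113*V (Z(E, V) = -113*V + E = E - 113*V)
D = 403614 (D = (-117 - 113*69)*(-51) = (-117 - 7797)*(-51) = -7914*(-51) = 403614)
M(J(-15, -2 - 1*14)) - D = -1651 - 1*403614 = -1651 - 403614 = -405265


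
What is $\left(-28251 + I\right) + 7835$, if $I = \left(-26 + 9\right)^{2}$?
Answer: $-20127$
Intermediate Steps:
$I = 289$ ($I = \left(-17\right)^{2} = 289$)
$\left(-28251 + I\right) + 7835 = \left(-28251 + 289\right) + 7835 = -27962 + 7835 = -20127$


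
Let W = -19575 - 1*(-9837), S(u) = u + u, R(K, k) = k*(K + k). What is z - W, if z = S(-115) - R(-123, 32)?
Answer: 12420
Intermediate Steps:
S(u) = 2*u
W = -9738 (W = -19575 + 9837 = -9738)
z = 2682 (z = 2*(-115) - 32*(-123 + 32) = -230 - 32*(-91) = -230 - 1*(-2912) = -230 + 2912 = 2682)
z - W = 2682 - 1*(-9738) = 2682 + 9738 = 12420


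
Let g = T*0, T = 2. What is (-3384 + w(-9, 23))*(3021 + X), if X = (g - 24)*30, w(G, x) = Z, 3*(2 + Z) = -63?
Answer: -7839507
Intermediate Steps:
Z = -23 (Z = -2 + (1/3)*(-63) = -2 - 21 = -23)
w(G, x) = -23
g = 0 (g = 2*0 = 0)
X = -720 (X = (0 - 24)*30 = -24*30 = -720)
(-3384 + w(-9, 23))*(3021 + X) = (-3384 - 23)*(3021 - 720) = -3407*2301 = -7839507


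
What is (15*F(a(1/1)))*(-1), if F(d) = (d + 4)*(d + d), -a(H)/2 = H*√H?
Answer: 120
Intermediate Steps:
a(H) = -2*H^(3/2) (a(H) = -2*H*√H = -2*H^(3/2))
F(d) = 2*d*(4 + d) (F(d) = (4 + d)*(2*d) = 2*d*(4 + d))
(15*F(a(1/1)))*(-1) = (15*(2*(-2*(1/1)^(3/2))*(4 - 2*(1/1)^(3/2))))*(-1) = (15*(2*(-2*1^(3/2))*(4 - 2*1^(3/2))))*(-1) = (15*(2*(-2*1)*(4 - 2*1)))*(-1) = (15*(2*(-2)*(4 - 2)))*(-1) = (15*(2*(-2)*2))*(-1) = (15*(-8))*(-1) = -120*(-1) = 120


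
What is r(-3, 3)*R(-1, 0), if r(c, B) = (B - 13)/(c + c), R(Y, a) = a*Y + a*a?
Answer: 0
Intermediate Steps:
R(Y, a) = a² + Y*a (R(Y, a) = Y*a + a² = a² + Y*a)
r(c, B) = (-13 + B)/(2*c) (r(c, B) = (-13 + B)/((2*c)) = (-13 + B)*(1/(2*c)) = (-13 + B)/(2*c))
r(-3, 3)*R(-1, 0) = ((½)*(-13 + 3)/(-3))*(0*(-1 + 0)) = ((½)*(-⅓)*(-10))*(0*(-1)) = (5/3)*0 = 0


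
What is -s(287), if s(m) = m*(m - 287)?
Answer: 0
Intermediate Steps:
s(m) = m*(-287 + m)
-s(287) = -287*(-287 + 287) = -287*0 = -1*0 = 0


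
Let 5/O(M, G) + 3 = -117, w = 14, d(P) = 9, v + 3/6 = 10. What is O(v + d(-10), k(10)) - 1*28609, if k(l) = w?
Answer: -686617/24 ≈ -28609.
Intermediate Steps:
v = 19/2 (v = -½ + 10 = 19/2 ≈ 9.5000)
k(l) = 14
O(M, G) = -1/24 (O(M, G) = 5/(-3 - 117) = 5/(-120) = 5*(-1/120) = -1/24)
O(v + d(-10), k(10)) - 1*28609 = -1/24 - 1*28609 = -1/24 - 28609 = -686617/24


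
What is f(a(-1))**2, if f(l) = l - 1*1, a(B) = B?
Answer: 4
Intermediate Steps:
f(l) = -1 + l (f(l) = l - 1 = -1 + l)
f(a(-1))**2 = (-1 - 1)**2 = (-2)**2 = 4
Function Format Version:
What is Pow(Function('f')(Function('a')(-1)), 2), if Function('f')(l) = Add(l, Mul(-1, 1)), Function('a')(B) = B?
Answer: 4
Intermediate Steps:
Function('f')(l) = Add(-1, l) (Function('f')(l) = Add(l, -1) = Add(-1, l))
Pow(Function('f')(Function('a')(-1)), 2) = Pow(Add(-1, -1), 2) = Pow(-2, 2) = 4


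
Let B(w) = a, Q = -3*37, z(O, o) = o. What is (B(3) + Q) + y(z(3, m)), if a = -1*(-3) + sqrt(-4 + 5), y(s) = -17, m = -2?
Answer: -124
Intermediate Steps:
Q = -111
a = 4 (a = 3 + sqrt(1) = 3 + 1 = 4)
B(w) = 4
(B(3) + Q) + y(z(3, m)) = (4 - 111) - 17 = -107 - 17 = -124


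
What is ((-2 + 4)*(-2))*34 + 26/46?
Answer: -3115/23 ≈ -135.43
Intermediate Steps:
((-2 + 4)*(-2))*34 + 26/46 = (2*(-2))*34 + 26*(1/46) = -4*34 + 13/23 = -136 + 13/23 = -3115/23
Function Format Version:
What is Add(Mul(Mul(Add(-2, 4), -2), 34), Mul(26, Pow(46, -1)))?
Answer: Rational(-3115, 23) ≈ -135.43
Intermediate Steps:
Add(Mul(Mul(Add(-2, 4), -2), 34), Mul(26, Pow(46, -1))) = Add(Mul(Mul(2, -2), 34), Mul(26, Rational(1, 46))) = Add(Mul(-4, 34), Rational(13, 23)) = Add(-136, Rational(13, 23)) = Rational(-3115, 23)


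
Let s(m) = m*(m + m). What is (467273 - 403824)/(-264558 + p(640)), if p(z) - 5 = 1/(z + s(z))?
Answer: -52018028160/216891131519 ≈ -0.23983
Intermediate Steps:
s(m) = 2*m² (s(m) = m*(2*m) = 2*m²)
p(z) = 5 + 1/(z + 2*z²)
(467273 - 403824)/(-264558 + p(640)) = (467273 - 403824)/(-264558 + (1 + 5*640 + 10*640²)/(640*(1 + 2*640))) = 63449/(-264558 + (1 + 3200 + 10*409600)/(640*(1 + 1280))) = 63449/(-264558 + (1/640)*(1 + 3200 + 4096000)/1281) = 63449/(-264558 + (1/640)*(1/1281)*4099201) = 63449/(-264558 + 4099201/819840) = 63449/(-216891131519/819840) = 63449*(-819840/216891131519) = -52018028160/216891131519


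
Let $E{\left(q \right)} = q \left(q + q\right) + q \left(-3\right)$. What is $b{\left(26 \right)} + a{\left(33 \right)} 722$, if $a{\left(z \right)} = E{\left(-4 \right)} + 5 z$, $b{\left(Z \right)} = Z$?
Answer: $150924$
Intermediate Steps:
$E{\left(q \right)} = - 3 q + 2 q^{2}$ ($E{\left(q \right)} = q 2 q - 3 q = 2 q^{2} - 3 q = - 3 q + 2 q^{2}$)
$a{\left(z \right)} = 44 + 5 z$ ($a{\left(z \right)} = - 4 \left(-3 + 2 \left(-4\right)\right) + 5 z = - 4 \left(-3 - 8\right) + 5 z = \left(-4\right) \left(-11\right) + 5 z = 44 + 5 z$)
$b{\left(26 \right)} + a{\left(33 \right)} 722 = 26 + \left(44 + 5 \cdot 33\right) 722 = 26 + \left(44 + 165\right) 722 = 26 + 209 \cdot 722 = 26 + 150898 = 150924$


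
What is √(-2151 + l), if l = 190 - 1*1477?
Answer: 3*I*√382 ≈ 58.634*I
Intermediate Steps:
l = -1287 (l = 190 - 1477 = -1287)
√(-2151 + l) = √(-2151 - 1287) = √(-3438) = 3*I*√382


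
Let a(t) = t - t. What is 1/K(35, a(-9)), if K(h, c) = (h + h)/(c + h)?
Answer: 1/2 ≈ 0.50000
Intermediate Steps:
a(t) = 0
K(h, c) = 2*h/(c + h) (K(h, c) = (2*h)/(c + h) = 2*h/(c + h))
1/K(35, a(-9)) = 1/(2*35/(0 + 35)) = 1/(2*35/35) = 1/(2*35*(1/35)) = 1/2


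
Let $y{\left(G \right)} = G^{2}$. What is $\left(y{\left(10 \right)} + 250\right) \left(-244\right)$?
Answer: $-85400$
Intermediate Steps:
$\left(y{\left(10 \right)} + 250\right) \left(-244\right) = \left(10^{2} + 250\right) \left(-244\right) = \left(100 + 250\right) \left(-244\right) = 350 \left(-244\right) = -85400$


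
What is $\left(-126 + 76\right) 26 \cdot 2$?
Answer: $-2600$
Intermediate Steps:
$\left(-126 + 76\right) 26 \cdot 2 = \left(-50\right) 52 = -2600$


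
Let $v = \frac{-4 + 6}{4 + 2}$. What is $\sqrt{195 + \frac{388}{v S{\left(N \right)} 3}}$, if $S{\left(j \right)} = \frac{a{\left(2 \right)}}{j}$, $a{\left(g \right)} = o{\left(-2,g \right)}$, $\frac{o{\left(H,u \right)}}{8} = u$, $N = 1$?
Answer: $\frac{\sqrt{877}}{2} \approx 14.807$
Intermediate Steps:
$o{\left(H,u \right)} = 8 u$
$a{\left(g \right)} = 8 g$
$v = \frac{1}{3}$ ($v = \frac{2}{6} = 2 \cdot \frac{1}{6} = \frac{1}{3} \approx 0.33333$)
$S{\left(j \right)} = \frac{16}{j}$ ($S{\left(j \right)} = \frac{8 \cdot 2}{j} = \frac{16}{j}$)
$\sqrt{195 + \frac{388}{v S{\left(N \right)} 3}} = \sqrt{195 + \frac{388}{\frac{16 \cdot 1^{-1}}{3} \cdot 3}} = \sqrt{195 + \frac{388}{\frac{16 \cdot 1}{3} \cdot 3}} = \sqrt{195 + \frac{388}{\frac{1}{3} \cdot 16 \cdot 3}} = \sqrt{195 + \frac{388}{\frac{16}{3} \cdot 3}} = \sqrt{195 + \frac{388}{16}} = \sqrt{195 + 388 \cdot \frac{1}{16}} = \sqrt{195 + \frac{97}{4}} = \sqrt{\frac{877}{4}} = \frac{\sqrt{877}}{2}$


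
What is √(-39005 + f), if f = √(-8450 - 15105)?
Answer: √(-39005 + I*√23555) ≈ 0.3885 + 197.5*I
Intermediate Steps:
f = I*√23555 (f = √(-23555) = I*√23555 ≈ 153.48*I)
√(-39005 + f) = √(-39005 + I*√23555)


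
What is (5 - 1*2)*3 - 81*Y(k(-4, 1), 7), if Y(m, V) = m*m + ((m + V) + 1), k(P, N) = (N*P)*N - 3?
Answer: -4041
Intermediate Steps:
k(P, N) = -3 + P*N² (k(P, N) = P*N² - 3 = -3 + P*N²)
Y(m, V) = 1 + V + m + m² (Y(m, V) = m² + ((V + m) + 1) = m² + (1 + V + m) = 1 + V + m + m²)
(5 - 1*2)*3 - 81*Y(k(-4, 1), 7) = (5 - 1*2)*3 - 81*(1 + 7 + (-3 - 4*1²) + (-3 - 4*1²)²) = (5 - 2)*3 - 81*(1 + 7 + (-3 - 4*1) + (-3 - 4*1)²) = 3*3 - 81*(1 + 7 + (-3 - 4) + (-3 - 4)²) = 9 - 81*(1 + 7 - 7 + (-7)²) = 9 - 81*(1 + 7 - 7 + 49) = 9 - 81*50 = 9 - 4050 = -4041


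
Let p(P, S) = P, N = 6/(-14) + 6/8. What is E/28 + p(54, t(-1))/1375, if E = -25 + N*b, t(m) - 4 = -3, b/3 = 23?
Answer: -66289/1078000 ≈ -0.061493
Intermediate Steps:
b = 69 (b = 3*23 = 69)
N = 9/28 (N = 6*(-1/14) + 6*(⅛) = -3/7 + ¾ = 9/28 ≈ 0.32143)
t(m) = 1 (t(m) = 4 - 3 = 1)
E = -79/28 (E = -25 + (9/28)*69 = -25 + 621/28 = -79/28 ≈ -2.8214)
E/28 + p(54, t(-1))/1375 = -79/28/28 + 54/1375 = -79/28*1/28 + 54*(1/1375) = -79/784 + 54/1375 = -66289/1078000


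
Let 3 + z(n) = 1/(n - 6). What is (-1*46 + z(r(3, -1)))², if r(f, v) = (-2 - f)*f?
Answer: 1060900/441 ≈ 2405.7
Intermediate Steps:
r(f, v) = f*(-2 - f)
z(n) = -3 + 1/(-6 + n) (z(n) = -3 + 1/(n - 6) = -3 + 1/(-6 + n))
(-1*46 + z(r(3, -1)))² = (-1*46 + (19 - (-3)*3*(2 + 3))/(-6 - 1*3*(2 + 3)))² = (-46 + (19 - (-3)*3*5)/(-6 - 1*3*5))² = (-46 + (19 - 3*(-15))/(-6 - 15))² = (-46 + (19 + 45)/(-21))² = (-46 - 1/21*64)² = (-46 - 64/21)² = (-1030/21)² = 1060900/441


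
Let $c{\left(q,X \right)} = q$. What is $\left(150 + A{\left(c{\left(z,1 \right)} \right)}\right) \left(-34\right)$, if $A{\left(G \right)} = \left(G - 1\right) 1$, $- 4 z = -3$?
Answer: $- \frac{10183}{2} \approx -5091.5$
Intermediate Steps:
$z = \frac{3}{4}$ ($z = \left(- \frac{1}{4}\right) \left(-3\right) = \frac{3}{4} \approx 0.75$)
$A{\left(G \right)} = -1 + G$ ($A{\left(G \right)} = \left(-1 + G\right) 1 = -1 + G$)
$\left(150 + A{\left(c{\left(z,1 \right)} \right)}\right) \left(-34\right) = \left(150 + \left(-1 + \frac{3}{4}\right)\right) \left(-34\right) = \left(150 - \frac{1}{4}\right) \left(-34\right) = \frac{599}{4} \left(-34\right) = - \frac{10183}{2}$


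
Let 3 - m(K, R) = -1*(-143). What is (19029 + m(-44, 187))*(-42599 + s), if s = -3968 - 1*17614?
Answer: -1212314909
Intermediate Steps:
s = -21582 (s = -3968 - 17614 = -21582)
m(K, R) = -140 (m(K, R) = 3 - (-1)*(-143) = 3 - 1*143 = 3 - 143 = -140)
(19029 + m(-44, 187))*(-42599 + s) = (19029 - 140)*(-42599 - 21582) = 18889*(-64181) = -1212314909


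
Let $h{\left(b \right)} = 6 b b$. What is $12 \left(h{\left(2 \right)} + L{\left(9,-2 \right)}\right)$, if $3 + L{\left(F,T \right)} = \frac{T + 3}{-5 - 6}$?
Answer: $\frac{2760}{11} \approx 250.91$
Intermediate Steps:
$L{\left(F,T \right)} = - \frac{36}{11} - \frac{T}{11}$ ($L{\left(F,T \right)} = -3 + \frac{T + 3}{-5 - 6} = -3 + \frac{3 + T}{-11} = -3 + \left(3 + T\right) \left(- \frac{1}{11}\right) = -3 - \left(\frac{3}{11} + \frac{T}{11}\right) = - \frac{36}{11} - \frac{T}{11}$)
$h{\left(b \right)} = 6 b^{2}$
$12 \left(h{\left(2 \right)} + L{\left(9,-2 \right)}\right) = 12 \left(6 \cdot 2^{2} - \frac{34}{11}\right) = 12 \left(6 \cdot 4 + \left(- \frac{36}{11} + \frac{2}{11}\right)\right) = 12 \left(24 - \frac{34}{11}\right) = 12 \cdot \frac{230}{11} = \frac{2760}{11}$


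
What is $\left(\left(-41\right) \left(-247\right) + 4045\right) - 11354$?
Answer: $2818$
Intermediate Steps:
$\left(\left(-41\right) \left(-247\right) + 4045\right) - 11354 = \left(10127 + 4045\right) - 11354 = 14172 - 11354 = 2818$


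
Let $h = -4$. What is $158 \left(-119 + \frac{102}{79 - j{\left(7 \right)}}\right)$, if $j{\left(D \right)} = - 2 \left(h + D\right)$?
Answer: $- \frac{93062}{5} \approx -18612.0$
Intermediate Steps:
$j{\left(D \right)} = 8 - 2 D$ ($j{\left(D \right)} = - 2 \left(-4 + D\right) = 8 - 2 D$)
$158 \left(-119 + \frac{102}{79 - j{\left(7 \right)}}\right) = 158 \left(-119 + \frac{102}{79 - \left(8 - 14\right)}\right) = 158 \left(-119 + \frac{102}{79 - -6}\right) = 158 \left(-119 + \frac{102}{79 + 6}\right) = 158 \left(-119 + \frac{102}{85}\right) = 158 \left(-119 + 102 \cdot \frac{1}{85}\right) = 158 \left(-119 + \frac{6}{5}\right) = 158 \left(- \frac{589}{5}\right) = - \frac{93062}{5}$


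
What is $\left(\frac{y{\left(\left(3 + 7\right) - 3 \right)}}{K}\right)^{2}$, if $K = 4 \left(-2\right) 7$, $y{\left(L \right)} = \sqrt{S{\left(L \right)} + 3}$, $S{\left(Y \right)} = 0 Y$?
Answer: $\frac{3}{3136} \approx 0.00095663$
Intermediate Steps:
$S{\left(Y \right)} = 0$
$y{\left(L \right)} = \sqrt{3}$ ($y{\left(L \right)} = \sqrt{0 + 3} = \sqrt{3}$)
$K = -56$ ($K = \left(-8\right) 7 = -56$)
$\left(\frac{y{\left(\left(3 + 7\right) - 3 \right)}}{K}\right)^{2} = \left(\frac{\sqrt{3}}{-56}\right)^{2} = \left(\sqrt{3} \left(- \frac{1}{56}\right)\right)^{2} = \left(- \frac{\sqrt{3}}{56}\right)^{2} = \frac{3}{3136}$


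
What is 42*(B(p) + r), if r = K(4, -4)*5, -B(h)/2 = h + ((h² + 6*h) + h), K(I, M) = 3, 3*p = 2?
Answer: 434/3 ≈ 144.67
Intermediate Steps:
p = ⅔ (p = (⅓)*2 = ⅔ ≈ 0.66667)
B(h) = -16*h - 2*h² (B(h) = -2*(h + ((h² + 6*h) + h)) = -2*(h + (h² + 7*h)) = -2*(h² + 8*h) = -16*h - 2*h²)
r = 15 (r = 3*5 = 15)
42*(B(p) + r) = 42*(-2*⅔*(8 + ⅔) + 15) = 42*(-2*⅔*26/3 + 15) = 42*(-104/9 + 15) = 42*(31/9) = 434/3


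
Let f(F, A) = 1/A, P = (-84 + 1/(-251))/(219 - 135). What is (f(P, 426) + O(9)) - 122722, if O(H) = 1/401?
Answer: -20964107545/170826 ≈ -1.2272e+5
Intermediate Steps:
P = -21085/21084 (P = (-84 - 1/251)/84 = -21085/251*1/84 = -21085/21084 ≈ -1.0000)
O(H) = 1/401
(f(P, 426) + O(9)) - 122722 = (1/426 + 1/401) - 122722 = 827/170826 - 122722 = -20964107545/170826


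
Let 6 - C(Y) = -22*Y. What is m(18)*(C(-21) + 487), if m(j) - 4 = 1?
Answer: 155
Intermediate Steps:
m(j) = 5 (m(j) = 4 + 1 = 5)
C(Y) = 6 + 22*Y (C(Y) = 6 - (-22)*Y = 6 + 22*Y)
m(18)*(C(-21) + 487) = 5*((6 + 22*(-21)) + 487) = 5*((6 - 462) + 487) = 5*(-456 + 487) = 5*31 = 155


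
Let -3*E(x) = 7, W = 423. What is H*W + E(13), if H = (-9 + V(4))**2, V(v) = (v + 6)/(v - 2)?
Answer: 20297/3 ≈ 6765.7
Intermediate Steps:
E(x) = -7/3 (E(x) = -1/3*7 = -7/3)
V(v) = (6 + v)/(-2 + v)
H = 16 (H = (-9 + (6 + 4)/(-2 + 4))**2 = (-9 + 10/2)**2 = (-9 + (1/2)*10)**2 = (-9 + 5)**2 = (-4)**2 = 16)
H*W + E(13) = 16*423 - 7/3 = 6768 - 7/3 = 20297/3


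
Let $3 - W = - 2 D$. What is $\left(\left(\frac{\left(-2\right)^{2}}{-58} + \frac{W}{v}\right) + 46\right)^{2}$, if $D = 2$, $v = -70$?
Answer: $\frac{176650681}{84100} \approx 2100.5$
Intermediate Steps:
$W = 7$ ($W = 3 - \left(-2\right) 2 = 3 - -4 = 3 + 4 = 7$)
$\left(\left(\frac{\left(-2\right)^{2}}{-58} + \frac{W}{v}\right) + 46\right)^{2} = \left(\left(\frac{\left(-2\right)^{2}}{-58} + \frac{7}{-70}\right) + 46\right)^{2} = \left(\left(4 \left(- \frac{1}{58}\right) + 7 \left(- \frac{1}{70}\right)\right) + 46\right)^{2} = \left(\left(- \frac{2}{29} - \frac{1}{10}\right) + 46\right)^{2} = \left(- \frac{49}{290} + 46\right)^{2} = \left(\frac{13291}{290}\right)^{2} = \frac{176650681}{84100}$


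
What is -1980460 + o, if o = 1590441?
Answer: -390019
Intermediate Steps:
-1980460 + o = -1980460 + 1590441 = -390019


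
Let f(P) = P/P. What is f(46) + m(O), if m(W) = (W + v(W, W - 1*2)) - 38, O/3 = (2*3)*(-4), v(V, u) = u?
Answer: -183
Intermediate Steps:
f(P) = 1
O = -72 (O = 3*((2*3)*(-4)) = 3*(6*(-4)) = 3*(-24) = -72)
m(W) = -40 + 2*W (m(W) = (W + (W - 1*2)) - 38 = (W + (W - 2)) - 38 = (W + (-2 + W)) - 38 = (-2 + 2*W) - 38 = -40 + 2*W)
f(46) + m(O) = 1 + (-40 + 2*(-72)) = 1 + (-40 - 144) = 1 - 184 = -183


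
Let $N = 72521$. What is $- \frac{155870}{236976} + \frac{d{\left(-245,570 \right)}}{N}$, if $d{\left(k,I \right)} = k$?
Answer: $- \frac{5680953695}{8592868248} \approx -0.66112$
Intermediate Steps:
$- \frac{155870}{236976} + \frac{d{\left(-245,570 \right)}}{N} = - \frac{155870}{236976} - \frac{245}{72521} = \left(-155870\right) \frac{1}{236976} - \frac{245}{72521} = - \frac{77935}{118488} - \frac{245}{72521} = - \frac{5680953695}{8592868248}$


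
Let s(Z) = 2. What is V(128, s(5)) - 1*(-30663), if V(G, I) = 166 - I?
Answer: 30827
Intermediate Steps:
V(128, s(5)) - 1*(-30663) = (166 - 1*2) - 1*(-30663) = (166 - 2) + 30663 = 164 + 30663 = 30827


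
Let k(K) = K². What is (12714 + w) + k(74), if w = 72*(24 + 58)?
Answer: 24094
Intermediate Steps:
w = 5904 (w = 72*82 = 5904)
(12714 + w) + k(74) = (12714 + 5904) + 74² = 18618 + 5476 = 24094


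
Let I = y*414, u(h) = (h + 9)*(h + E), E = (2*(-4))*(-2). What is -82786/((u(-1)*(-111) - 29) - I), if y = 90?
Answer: 82786/50609 ≈ 1.6358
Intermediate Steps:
E = 16 (E = -8*(-2) = 16)
u(h) = (9 + h)*(16 + h) (u(h) = (h + 9)*(h + 16) = (9 + h)*(16 + h))
I = 37260 (I = 90*414 = 37260)
-82786/((u(-1)*(-111) - 29) - I) = -82786/(((144 + (-1)**2 + 25*(-1))*(-111) - 29) - 1*37260) = -82786/(((144 + 1 - 25)*(-111) - 29) - 37260) = -82786/((120*(-111) - 29) - 37260) = -82786/((-13320 - 29) - 37260) = -82786/(-13349 - 37260) = -82786/(-50609) = -82786*(-1/50609) = 82786/50609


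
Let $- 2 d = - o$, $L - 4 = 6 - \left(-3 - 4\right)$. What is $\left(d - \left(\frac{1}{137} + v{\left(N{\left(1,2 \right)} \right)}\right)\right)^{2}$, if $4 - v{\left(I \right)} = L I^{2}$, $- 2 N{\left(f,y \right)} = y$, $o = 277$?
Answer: $\frac{1722997081}{75076} \approx 22950.0$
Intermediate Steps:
$L = 17$ ($L = 4 + \left(6 - \left(-3 - 4\right)\right) = 4 + \left(6 - -7\right) = 4 + \left(6 + 7\right) = 4 + 13 = 17$)
$N{\left(f,y \right)} = - \frac{y}{2}$
$v{\left(I \right)} = 4 - 17 I^{2}$
$d = \frac{277}{2}$ ($d = - \frac{\left(-1\right) 277}{2} = \left(- \frac{1}{2}\right) \left(-277\right) = \frac{277}{2} \approx 138.5$)
$\left(d - \left(\frac{1}{137} + v{\left(N{\left(1,2 \right)} \right)}\right)\right)^{2} = \left(\frac{277}{2} - \left(4 - 17 + \frac{1}{137}\right)\right)^{2} = \left(\frac{277}{2} - \left(\frac{549}{137} - 17\right)\right)^{2} = \left(\frac{277}{2} - - \frac{1780}{137}\right)^{2} = \left(\frac{277}{2} + \left(- \frac{1}{137} + 13\right)\right)^{2} = \left(\frac{277}{2} + \frac{1780}{137}\right)^{2} = \left(\frac{41509}{274}\right)^{2} = \frac{1722997081}{75076}$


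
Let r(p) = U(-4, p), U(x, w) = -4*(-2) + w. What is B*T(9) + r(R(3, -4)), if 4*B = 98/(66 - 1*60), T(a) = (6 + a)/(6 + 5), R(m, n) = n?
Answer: 421/44 ≈ 9.5682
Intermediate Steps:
T(a) = 6/11 + a/11 (T(a) = (6 + a)/11 = (6 + a)*(1/11) = 6/11 + a/11)
U(x, w) = 8 + w
r(p) = 8 + p
B = 49/12 (B = (98/(66 - 1*60))/4 = (98/(66 - 60))/4 = (98/6)/4 = (98*(⅙))/4 = (¼)*(49/3) = 49/12 ≈ 4.0833)
B*T(9) + r(R(3, -4)) = 49*(6/11 + (1/11)*9)/12 + (8 - 4) = 49*(6/11 + 9/11)/12 + 4 = (49/12)*(15/11) + 4 = 245/44 + 4 = 421/44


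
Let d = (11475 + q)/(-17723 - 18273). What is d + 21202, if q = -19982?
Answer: 763195699/35996 ≈ 21202.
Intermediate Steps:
d = 8507/35996 (d = (11475 - 19982)/(-17723 - 18273) = -8507/(-35996) = -8507*(-1/35996) = 8507/35996 ≈ 0.23633)
d + 21202 = 8507/35996 + 21202 = 763195699/35996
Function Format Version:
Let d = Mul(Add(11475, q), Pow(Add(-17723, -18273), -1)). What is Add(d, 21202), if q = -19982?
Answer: Rational(763195699, 35996) ≈ 21202.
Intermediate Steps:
d = Rational(8507, 35996) (d = Mul(Add(11475, -19982), Pow(Add(-17723, -18273), -1)) = Mul(-8507, Pow(-35996, -1)) = Mul(-8507, Rational(-1, 35996)) = Rational(8507, 35996) ≈ 0.23633)
Add(d, 21202) = Add(Rational(8507, 35996), 21202) = Rational(763195699, 35996)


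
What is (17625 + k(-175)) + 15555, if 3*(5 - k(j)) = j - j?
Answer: 33185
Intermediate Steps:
k(j) = 5 (k(j) = 5 - (j - j)/3 = 5 - 1/3*0 = 5 + 0 = 5)
(17625 + k(-175)) + 15555 = (17625 + 5) + 15555 = 17630 + 15555 = 33185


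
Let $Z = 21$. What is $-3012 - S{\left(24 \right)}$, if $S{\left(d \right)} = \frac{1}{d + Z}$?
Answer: $- \frac{135541}{45} \approx -3012.0$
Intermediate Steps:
$S{\left(d \right)} = \frac{1}{21 + d}$ ($S{\left(d \right)} = \frac{1}{d + 21} = \frac{1}{21 + d}$)
$-3012 - S{\left(24 \right)} = -3012 - \frac{1}{21 + 24} = -3012 - \frac{1}{45} = - \frac{135541}{45}$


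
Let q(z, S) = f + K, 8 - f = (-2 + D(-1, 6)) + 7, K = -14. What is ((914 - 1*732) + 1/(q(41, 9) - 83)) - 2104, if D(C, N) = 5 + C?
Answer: -188357/98 ≈ -1922.0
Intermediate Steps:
f = -1 (f = 8 - ((-2 + (5 - 1)) + 7) = 8 - ((-2 + 4) + 7) = 8 - (2 + 7) = 8 - 1*9 = 8 - 9 = -1)
q(z, S) = -15 (q(z, S) = -1 - 14 = -15)
((914 - 1*732) + 1/(q(41, 9) - 83)) - 2104 = ((914 - 1*732) + 1/(-15 - 83)) - 2104 = ((914 - 732) + 1/(-98)) - 2104 = (182 - 1/98) - 2104 = 17835/98 - 2104 = -188357/98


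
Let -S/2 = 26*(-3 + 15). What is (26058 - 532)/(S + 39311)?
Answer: 25526/38687 ≈ 0.65981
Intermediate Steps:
S = -624 (S = -52*(-3 + 15) = -52*12 = -2*312 = -624)
(26058 - 532)/(S + 39311) = (26058 - 532)/(-624 + 39311) = 25526/38687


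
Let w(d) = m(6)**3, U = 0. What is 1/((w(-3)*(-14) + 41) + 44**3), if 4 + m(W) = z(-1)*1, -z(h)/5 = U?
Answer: 1/86121 ≈ 1.1612e-5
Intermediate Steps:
z(h) = 0 (z(h) = -5*0 = 0)
m(W) = -4 (m(W) = -4 + 0*1 = -4 + 0 = -4)
w(d) = -64 (w(d) = (-4)**3 = -64)
1/((w(-3)*(-14) + 41) + 44**3) = 1/((-64*(-14) + 41) + 44**3) = 1/((896 + 41) + 85184) = 1/(937 + 85184) = 1/86121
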